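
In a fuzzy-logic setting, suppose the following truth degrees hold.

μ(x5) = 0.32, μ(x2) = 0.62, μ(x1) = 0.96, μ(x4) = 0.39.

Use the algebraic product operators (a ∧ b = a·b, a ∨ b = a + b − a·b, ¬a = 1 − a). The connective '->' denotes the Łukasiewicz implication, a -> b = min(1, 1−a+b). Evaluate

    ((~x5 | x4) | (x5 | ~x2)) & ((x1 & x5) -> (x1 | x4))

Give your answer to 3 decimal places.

~x5 = 1 − 0.3200 = 0.6800
~x5 | x4 = a + b − a·b on (0.6800, 0.3900) = 0.8048
~x2 = 1 − 0.6200 = 0.3800
x5 | ~x2 = a + b − a·b on (0.3200, 0.3800) = 0.5784
(~x5 | x4) | (x5 | ~x2) = a + b − a·b on (0.8048, 0.5784) = 0.9177
x1 & x5 = a·b on (0.9600, 0.3200) = 0.3072
x1 | x4 = a + b − a·b on (0.9600, 0.3900) = 0.9756
(x1 & x5) -> (x1 | x4)  [Łukasiewicz: min(1, 1−a+b)] with a=0.3072, b=0.9756 → 1.0000
((~x5 | x4) | (x5 | ~x2)) & ((x1 & x5) -> (x1 | x4)) = a·b on (0.9177, 1.0000) = 0.9177

0.918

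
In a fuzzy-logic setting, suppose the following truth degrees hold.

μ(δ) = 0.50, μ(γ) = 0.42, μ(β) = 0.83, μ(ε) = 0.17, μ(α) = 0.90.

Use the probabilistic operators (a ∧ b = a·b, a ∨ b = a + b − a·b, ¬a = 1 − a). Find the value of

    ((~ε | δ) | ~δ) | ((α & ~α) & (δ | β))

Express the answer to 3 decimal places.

~ε = 1 − 0.1700 = 0.8300
~ε | δ = a + b − a·b on (0.8300, 0.5000) = 0.9150
~δ = 1 − 0.5000 = 0.5000
(~ε | δ) | ~δ = a + b − a·b on (0.9150, 0.5000) = 0.9575
~α = 1 − 0.9000 = 0.1000
α & ~α = a·b on (0.9000, 0.1000) = 0.0900
δ | β = a + b − a·b on (0.5000, 0.8300) = 0.9150
(α & ~α) & (δ | β) = a·b on (0.0900, 0.9150) = 0.0823
((~ε | δ) | ~δ) | ((α & ~α) & (δ | β)) = a + b − a·b on (0.9575, 0.0823) = 0.9610

0.961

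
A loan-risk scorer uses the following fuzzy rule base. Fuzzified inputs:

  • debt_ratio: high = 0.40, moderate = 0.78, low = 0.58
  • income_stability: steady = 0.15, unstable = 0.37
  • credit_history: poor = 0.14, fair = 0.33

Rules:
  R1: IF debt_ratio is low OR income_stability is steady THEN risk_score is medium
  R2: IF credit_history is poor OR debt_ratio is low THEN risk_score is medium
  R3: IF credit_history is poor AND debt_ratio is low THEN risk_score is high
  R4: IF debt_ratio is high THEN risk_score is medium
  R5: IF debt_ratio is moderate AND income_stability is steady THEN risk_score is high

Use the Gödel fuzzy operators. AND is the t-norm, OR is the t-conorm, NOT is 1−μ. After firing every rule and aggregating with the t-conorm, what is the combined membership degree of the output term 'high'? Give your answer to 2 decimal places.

0.15

R1: low=0.58, steady=0.15; OR[max(a, b)] → w = 0.58
R2: poor=0.14, low=0.58; OR[max(a, b)] → w = 0.58
R3: poor=0.14, low=0.58; AND[min(a, b)] → w = 0.14
R4: high=0.40 → w = 0.40
R5: moderate=0.78, steady=0.15; AND[min(a, b)] → w = 0.15
Rules with consequent 'high': {R3, R5} → strengths 0.14, 0.15
Aggregate via t-conorm [max(a, b)]: 0.15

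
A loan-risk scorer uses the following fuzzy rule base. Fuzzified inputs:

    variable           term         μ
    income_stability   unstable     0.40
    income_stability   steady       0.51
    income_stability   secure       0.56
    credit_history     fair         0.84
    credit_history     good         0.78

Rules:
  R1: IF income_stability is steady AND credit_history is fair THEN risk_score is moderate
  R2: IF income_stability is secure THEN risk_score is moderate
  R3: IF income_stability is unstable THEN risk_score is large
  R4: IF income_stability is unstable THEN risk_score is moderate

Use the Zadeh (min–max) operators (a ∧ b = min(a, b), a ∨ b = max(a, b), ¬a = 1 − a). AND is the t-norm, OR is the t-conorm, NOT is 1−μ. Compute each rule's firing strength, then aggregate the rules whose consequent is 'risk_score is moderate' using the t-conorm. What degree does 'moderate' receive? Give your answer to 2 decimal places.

R1: steady=0.51, fair=0.84; AND[min(a, b)] → w = 0.51
R2: secure=0.56 → w = 0.56
R3: unstable=0.40 → w = 0.40
R4: unstable=0.40 → w = 0.40
Rules with consequent 'moderate': {R1, R2, R4} → strengths 0.51, 0.56, 0.40
Aggregate via t-conorm [max(a, b)]: 0.56

0.56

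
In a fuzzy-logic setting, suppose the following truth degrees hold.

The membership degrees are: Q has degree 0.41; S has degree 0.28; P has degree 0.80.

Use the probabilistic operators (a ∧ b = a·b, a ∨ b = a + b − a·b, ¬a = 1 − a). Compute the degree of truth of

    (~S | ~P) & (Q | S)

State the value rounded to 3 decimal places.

0.446

~S = 1 − 0.2800 = 0.7200
~P = 1 − 0.8000 = 0.2000
~S | ~P = a + b − a·b on (0.7200, 0.2000) = 0.7760
Q | S = a + b − a·b on (0.4100, 0.2800) = 0.5752
(~S | ~P) & (Q | S) = a·b on (0.7760, 0.5752) = 0.4464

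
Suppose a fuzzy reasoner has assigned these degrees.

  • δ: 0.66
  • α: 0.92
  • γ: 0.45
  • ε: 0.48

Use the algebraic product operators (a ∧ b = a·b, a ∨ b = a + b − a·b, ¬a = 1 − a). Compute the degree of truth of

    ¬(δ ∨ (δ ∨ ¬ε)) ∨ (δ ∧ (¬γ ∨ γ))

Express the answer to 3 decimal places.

¬ε = 1 − 0.4800 = 0.5200
δ ∨ ¬ε = a + b − a·b on (0.6600, 0.5200) = 0.8368
δ ∨ (δ ∨ ¬ε) = a + b − a·b on (0.6600, 0.8368) = 0.9445
¬(δ ∨ (δ ∨ ¬ε)) = 1 − 0.9445 = 0.0555
¬γ = 1 − 0.4500 = 0.5500
¬γ ∨ γ = a + b − a·b on (0.5500, 0.4500) = 0.7525
δ ∧ (¬γ ∨ γ) = a·b on (0.6600, 0.7525) = 0.4966
¬(δ ∨ (δ ∨ ¬ε)) ∨ (δ ∧ (¬γ ∨ γ)) = a + b − a·b on (0.0555, 0.4966) = 0.5246

0.525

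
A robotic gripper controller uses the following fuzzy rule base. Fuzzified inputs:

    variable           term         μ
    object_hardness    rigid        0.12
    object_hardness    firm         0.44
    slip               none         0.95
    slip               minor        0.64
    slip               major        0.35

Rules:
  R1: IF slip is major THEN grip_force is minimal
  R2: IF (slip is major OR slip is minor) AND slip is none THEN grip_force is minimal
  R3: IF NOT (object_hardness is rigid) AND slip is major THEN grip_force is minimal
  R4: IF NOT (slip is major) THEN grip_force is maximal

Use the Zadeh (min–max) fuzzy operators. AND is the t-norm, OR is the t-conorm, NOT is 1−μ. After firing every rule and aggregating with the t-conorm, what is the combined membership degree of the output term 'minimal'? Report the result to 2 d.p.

R1: major=0.35 → w = 0.35
R2: (major=0.35 OR minor=0.64) = 0.64; AND[min(a, b)] with none=0.95 → w = 0.64
R3: ¬rigid=1−0.12=0.88, major=0.35; AND[min(a, b)] → w = 0.35
R4: ¬major=1−0.35=0.65 → w = 0.65
Rules with consequent 'minimal': {R1, R2, R3} → strengths 0.35, 0.64, 0.35
Aggregate via t-conorm [max(a, b)]: 0.64

0.64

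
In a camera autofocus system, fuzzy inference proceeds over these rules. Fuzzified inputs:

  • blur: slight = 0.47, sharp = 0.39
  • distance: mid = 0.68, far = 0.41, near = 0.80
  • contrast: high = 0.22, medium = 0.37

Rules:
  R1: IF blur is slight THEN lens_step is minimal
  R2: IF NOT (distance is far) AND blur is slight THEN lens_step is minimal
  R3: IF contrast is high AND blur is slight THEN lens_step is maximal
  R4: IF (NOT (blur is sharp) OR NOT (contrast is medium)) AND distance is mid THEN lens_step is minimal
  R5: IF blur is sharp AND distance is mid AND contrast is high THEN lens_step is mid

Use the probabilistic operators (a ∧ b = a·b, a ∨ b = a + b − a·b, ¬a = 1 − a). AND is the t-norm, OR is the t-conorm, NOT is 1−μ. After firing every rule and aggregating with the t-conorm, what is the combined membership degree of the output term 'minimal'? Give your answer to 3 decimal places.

0.840

R1: slight=0.47 → w = 0.4700
R2: ¬far=1−0.41=0.59, slight=0.47; AND[a·b] → w = 0.2773
R3: high=0.22, slight=0.47; AND[a·b] → w = 0.1034
R4: (¬sharp=1−0.39=0.61 OR ¬medium=1−0.37=0.63) = 0.8557; AND[a·b] with mid=0.68 → w = 0.5819
R5: sharp=0.39, mid=0.68, high=0.22; AND[a·b] → w = 0.0583
Rules with consequent 'minimal': {R1, R2, R4} → strengths 0.4700, 0.2773, 0.5819
Aggregate via t-conorm [a + b − a·b]: 0.8398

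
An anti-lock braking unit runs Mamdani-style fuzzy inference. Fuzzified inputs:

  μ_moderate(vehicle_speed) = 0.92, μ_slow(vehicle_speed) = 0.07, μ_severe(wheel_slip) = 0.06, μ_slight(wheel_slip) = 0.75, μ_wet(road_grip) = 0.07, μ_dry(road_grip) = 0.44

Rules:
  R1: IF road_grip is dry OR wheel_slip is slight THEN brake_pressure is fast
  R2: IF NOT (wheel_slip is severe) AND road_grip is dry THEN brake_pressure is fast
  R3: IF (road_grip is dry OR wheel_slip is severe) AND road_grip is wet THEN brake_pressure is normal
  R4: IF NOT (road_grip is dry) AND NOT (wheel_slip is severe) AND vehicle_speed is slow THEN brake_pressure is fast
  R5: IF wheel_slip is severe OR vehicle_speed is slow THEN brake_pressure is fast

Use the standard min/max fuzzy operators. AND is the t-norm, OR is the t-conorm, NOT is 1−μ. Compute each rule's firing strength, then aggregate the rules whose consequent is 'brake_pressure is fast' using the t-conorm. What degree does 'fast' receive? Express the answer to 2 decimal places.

R1: dry=0.44, slight=0.75; OR[max(a, b)] → w = 0.75
R2: ¬severe=1−0.06=0.94, dry=0.44; AND[min(a, b)] → w = 0.44
R3: (dry=0.44 OR severe=0.06) = 0.44; AND[min(a, b)] with wet=0.07 → w = 0.07
R4: ¬dry=1−0.44=0.56, ¬severe=1−0.06=0.94, slow=0.07; AND[min(a, b)] → w = 0.07
R5: severe=0.06, slow=0.07; OR[max(a, b)] → w = 0.07
Rules with consequent 'fast': {R1, R2, R4, R5} → strengths 0.75, 0.44, 0.07, 0.07
Aggregate via t-conorm [max(a, b)]: 0.75

0.75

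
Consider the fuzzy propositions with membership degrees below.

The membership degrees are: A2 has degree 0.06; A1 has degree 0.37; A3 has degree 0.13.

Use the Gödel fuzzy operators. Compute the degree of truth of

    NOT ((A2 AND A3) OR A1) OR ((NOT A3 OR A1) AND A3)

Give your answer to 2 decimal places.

0.63

A2 AND A3 = min(a, b) on (0.06, 0.13) = 0.06
(A2 AND A3) OR A1 = max(a, b) on (0.06, 0.37) = 0.37
NOT ((A2 AND A3) OR A1) = 1 − 0.37 = 0.63
NOT A3 = 1 − 0.13 = 0.87
NOT A3 OR A1 = max(a, b) on (0.87, 0.37) = 0.87
(NOT A3 OR A1) AND A3 = min(a, b) on (0.87, 0.13) = 0.13
NOT ((A2 AND A3) OR A1) OR ((NOT A3 OR A1) AND A3) = max(a, b) on (0.63, 0.13) = 0.63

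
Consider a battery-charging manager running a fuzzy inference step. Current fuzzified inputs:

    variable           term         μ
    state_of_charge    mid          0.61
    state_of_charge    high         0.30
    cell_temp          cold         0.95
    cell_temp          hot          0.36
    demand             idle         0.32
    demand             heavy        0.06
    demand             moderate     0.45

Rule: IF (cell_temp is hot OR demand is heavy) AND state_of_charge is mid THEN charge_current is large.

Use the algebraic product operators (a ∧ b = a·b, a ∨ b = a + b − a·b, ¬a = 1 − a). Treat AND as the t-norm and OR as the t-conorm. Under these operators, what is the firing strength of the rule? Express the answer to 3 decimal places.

firing strength: (hot=0.36 OR heavy=0.06) = 0.3984; AND[a·b] with mid=0.61 → w = 0.2430

0.243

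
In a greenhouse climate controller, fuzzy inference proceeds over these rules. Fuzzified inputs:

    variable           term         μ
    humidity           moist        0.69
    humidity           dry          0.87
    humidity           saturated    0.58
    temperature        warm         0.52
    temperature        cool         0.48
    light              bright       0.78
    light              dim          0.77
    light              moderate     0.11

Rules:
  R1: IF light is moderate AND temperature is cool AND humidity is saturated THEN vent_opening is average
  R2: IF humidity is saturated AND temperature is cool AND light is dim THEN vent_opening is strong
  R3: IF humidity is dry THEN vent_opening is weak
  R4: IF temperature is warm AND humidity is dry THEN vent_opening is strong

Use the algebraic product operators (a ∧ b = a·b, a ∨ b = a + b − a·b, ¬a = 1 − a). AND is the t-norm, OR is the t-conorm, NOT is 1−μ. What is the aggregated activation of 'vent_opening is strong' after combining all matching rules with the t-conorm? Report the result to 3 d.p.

R1: moderate=0.11, cool=0.48, saturated=0.58; AND[a·b] → w = 0.0306
R2: saturated=0.58, cool=0.48, dim=0.77; AND[a·b] → w = 0.2144
R3: dry=0.87 → w = 0.8700
R4: warm=0.52, dry=0.87; AND[a·b] → w = 0.4524
Rules with consequent 'strong': {R2, R4} → strengths 0.2144, 0.4524
Aggregate via t-conorm [a + b − a·b]: 0.5698

0.570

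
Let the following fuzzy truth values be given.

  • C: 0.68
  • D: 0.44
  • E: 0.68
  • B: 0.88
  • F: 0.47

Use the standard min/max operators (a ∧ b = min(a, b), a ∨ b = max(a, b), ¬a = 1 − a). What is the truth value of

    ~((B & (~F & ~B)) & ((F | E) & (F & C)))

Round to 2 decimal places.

~F = 1 − 0.47 = 0.53
~B = 1 − 0.88 = 0.12
~F & ~B = min(a, b) on (0.53, 0.12) = 0.12
B & (~F & ~B) = min(a, b) on (0.88, 0.12) = 0.12
F | E = max(a, b) on (0.47, 0.68) = 0.68
F & C = min(a, b) on (0.47, 0.68) = 0.47
(F | E) & (F & C) = min(a, b) on (0.68, 0.47) = 0.47
(B & (~F & ~B)) & ((F | E) & (F & C)) = min(a, b) on (0.12, 0.47) = 0.12
~((B & (~F & ~B)) & ((F | E) & (F & C))) = 1 − 0.12 = 0.88

0.88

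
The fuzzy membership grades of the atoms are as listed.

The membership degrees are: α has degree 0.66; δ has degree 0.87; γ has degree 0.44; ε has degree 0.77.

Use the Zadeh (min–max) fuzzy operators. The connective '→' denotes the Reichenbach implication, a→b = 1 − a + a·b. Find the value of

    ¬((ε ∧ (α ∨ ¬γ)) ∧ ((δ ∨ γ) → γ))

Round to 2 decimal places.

¬γ = 1 − 0.44 = 0.56
α ∨ ¬γ = max(a, b) on (0.66, 0.56) = 0.66
ε ∧ (α ∨ ¬γ) = min(a, b) on (0.77, 0.66) = 0.66
δ ∨ γ = max(a, b) on (0.87, 0.44) = 0.87
(δ ∨ γ) → γ  [Reichenbach: 1 − a + a·b] with a=0.87, b=0.44 → 0.51
(ε ∧ (α ∨ ¬γ)) ∧ ((δ ∨ γ) → γ) = min(a, b) on (0.66, 0.51) = 0.51
¬((ε ∧ (α ∨ ¬γ)) ∧ ((δ ∨ γ) → γ)) = 1 − 0.51 = 0.49

0.49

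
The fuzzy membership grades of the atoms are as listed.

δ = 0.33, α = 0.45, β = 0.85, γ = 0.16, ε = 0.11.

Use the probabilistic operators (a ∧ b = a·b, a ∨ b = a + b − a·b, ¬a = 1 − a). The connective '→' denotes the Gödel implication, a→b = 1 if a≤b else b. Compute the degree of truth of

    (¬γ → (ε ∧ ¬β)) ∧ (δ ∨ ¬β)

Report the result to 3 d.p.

0.007

¬γ = 1 − 0.1600 = 0.8400
¬β = 1 − 0.8500 = 0.1500
ε ∧ ¬β = a·b on (0.1100, 0.1500) = 0.0165
¬γ → (ε ∧ ¬β)  [Gödel: 1 if a≤b else b] with a=0.8400, b=0.0165 → 0.0165
¬β = 1 − 0.8500 = 0.1500
δ ∨ ¬β = a + b − a·b on (0.3300, 0.1500) = 0.4305
(¬γ → (ε ∧ ¬β)) ∧ (δ ∨ ¬β) = a·b on (0.0165, 0.4305) = 0.0071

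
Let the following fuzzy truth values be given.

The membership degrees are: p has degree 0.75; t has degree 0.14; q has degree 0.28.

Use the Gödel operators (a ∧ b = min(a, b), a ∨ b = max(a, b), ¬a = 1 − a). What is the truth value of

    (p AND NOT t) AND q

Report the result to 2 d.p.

0.28

NOT t = 1 − 0.14 = 0.86
p AND NOT t = min(a, b) on (0.75, 0.86) = 0.75
(p AND NOT t) AND q = min(a, b) on (0.75, 0.28) = 0.28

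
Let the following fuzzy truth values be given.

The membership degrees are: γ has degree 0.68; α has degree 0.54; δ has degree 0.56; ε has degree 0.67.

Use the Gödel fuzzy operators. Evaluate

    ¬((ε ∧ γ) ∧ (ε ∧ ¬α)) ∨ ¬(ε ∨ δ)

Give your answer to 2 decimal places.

ε ∧ γ = min(a, b) on (0.67, 0.68) = 0.67
¬α = 1 − 0.54 = 0.46
ε ∧ ¬α = min(a, b) on (0.67, 0.46) = 0.46
(ε ∧ γ) ∧ (ε ∧ ¬α) = min(a, b) on (0.67, 0.46) = 0.46
¬((ε ∧ γ) ∧ (ε ∧ ¬α)) = 1 − 0.46 = 0.54
ε ∨ δ = max(a, b) on (0.67, 0.56) = 0.67
¬(ε ∨ δ) = 1 − 0.67 = 0.33
¬((ε ∧ γ) ∧ (ε ∧ ¬α)) ∨ ¬(ε ∨ δ) = max(a, b) on (0.54, 0.33) = 0.54

0.54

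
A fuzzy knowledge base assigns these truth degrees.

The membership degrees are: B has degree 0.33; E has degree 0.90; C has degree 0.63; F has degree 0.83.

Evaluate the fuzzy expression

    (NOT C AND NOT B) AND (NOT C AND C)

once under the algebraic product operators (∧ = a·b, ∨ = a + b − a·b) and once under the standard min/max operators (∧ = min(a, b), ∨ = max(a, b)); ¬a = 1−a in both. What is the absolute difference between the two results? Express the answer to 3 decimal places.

0.312

Under algebraic product:
  NOT C = 1 − 0.6300 = 0.3700
  NOT B = 1 − 0.3300 = 0.6700
  NOT C AND NOT B = a·b on (0.3700, 0.6700) = 0.2479
  NOT C = 1 − 0.6300 = 0.3700
  NOT C AND C = a·b on (0.3700, 0.6300) = 0.2331
  (NOT C AND NOT B) AND (NOT C AND C) = a·b on (0.2479, 0.2331) = 0.0578
  → value = 0.0578
Under standard min/max:
  NOT C = 1 − 0.63 = 0.37
  NOT B = 1 − 0.33 = 0.67
  NOT C AND NOT B = min(a, b) on (0.37, 0.67) = 0.37
  NOT C = 1 − 0.63 = 0.37
  NOT C AND C = min(a, b) on (0.37, 0.63) = 0.37
  (NOT C AND NOT B) AND (NOT C AND C) = min(a, b) on (0.37, 0.37) = 0.37
  → value = 0.3700
|0.0578 − 0.3700| = 0.312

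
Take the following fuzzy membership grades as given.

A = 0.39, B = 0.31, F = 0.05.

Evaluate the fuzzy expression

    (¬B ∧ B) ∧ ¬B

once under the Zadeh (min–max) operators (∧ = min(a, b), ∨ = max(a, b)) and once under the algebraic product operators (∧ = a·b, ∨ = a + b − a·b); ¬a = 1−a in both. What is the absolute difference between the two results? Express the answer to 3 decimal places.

Under Zadeh (min–max):
  ¬B = 1 − 0.31 = 0.69
  ¬B ∧ B = min(a, b) on (0.69, 0.31) = 0.31
  ¬B = 1 − 0.31 = 0.69
  (¬B ∧ B) ∧ ¬B = min(a, b) on (0.31, 0.69) = 0.31
  → value = 0.3100
Under algebraic product:
  ¬B = 1 − 0.3100 = 0.6900
  ¬B ∧ B = a·b on (0.6900, 0.3100) = 0.2139
  ¬B = 1 − 0.3100 = 0.6900
  (¬B ∧ B) ∧ ¬B = a·b on (0.2139, 0.6900) = 0.1476
  → value = 0.1476
|0.3100 − 0.1476| = 0.162

0.162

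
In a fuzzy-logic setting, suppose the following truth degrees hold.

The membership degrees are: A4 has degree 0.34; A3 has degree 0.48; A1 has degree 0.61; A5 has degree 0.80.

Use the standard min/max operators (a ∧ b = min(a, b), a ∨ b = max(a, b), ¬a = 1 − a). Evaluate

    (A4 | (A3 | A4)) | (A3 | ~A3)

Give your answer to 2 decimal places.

0.52

A3 | A4 = max(a, b) on (0.48, 0.34) = 0.48
A4 | (A3 | A4) = max(a, b) on (0.34, 0.48) = 0.48
~A3 = 1 − 0.48 = 0.52
A3 | ~A3 = max(a, b) on (0.48, 0.52) = 0.52
(A4 | (A3 | A4)) | (A3 | ~A3) = max(a, b) on (0.48, 0.52) = 0.52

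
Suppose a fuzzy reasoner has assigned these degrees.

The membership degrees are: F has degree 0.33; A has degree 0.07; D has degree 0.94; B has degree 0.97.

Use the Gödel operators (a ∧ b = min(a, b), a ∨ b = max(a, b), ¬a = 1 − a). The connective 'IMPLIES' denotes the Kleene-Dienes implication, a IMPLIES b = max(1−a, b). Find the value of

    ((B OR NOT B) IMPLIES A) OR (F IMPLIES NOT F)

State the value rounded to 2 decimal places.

0.67

NOT B = 1 − 0.97 = 0.03
B OR NOT B = max(a, b) on (0.97, 0.03) = 0.97
(B OR NOT B) IMPLIES A  [Kleene-Dienes: max(1−a, b)] with a=0.97, b=0.07 → 0.07
NOT F = 1 − 0.33 = 0.67
F IMPLIES NOT F  [Kleene-Dienes: max(1−a, b)] with a=0.33, b=0.67 → 0.67
((B OR NOT B) IMPLIES A) OR (F IMPLIES NOT F) = max(a, b) on (0.07, 0.67) = 0.67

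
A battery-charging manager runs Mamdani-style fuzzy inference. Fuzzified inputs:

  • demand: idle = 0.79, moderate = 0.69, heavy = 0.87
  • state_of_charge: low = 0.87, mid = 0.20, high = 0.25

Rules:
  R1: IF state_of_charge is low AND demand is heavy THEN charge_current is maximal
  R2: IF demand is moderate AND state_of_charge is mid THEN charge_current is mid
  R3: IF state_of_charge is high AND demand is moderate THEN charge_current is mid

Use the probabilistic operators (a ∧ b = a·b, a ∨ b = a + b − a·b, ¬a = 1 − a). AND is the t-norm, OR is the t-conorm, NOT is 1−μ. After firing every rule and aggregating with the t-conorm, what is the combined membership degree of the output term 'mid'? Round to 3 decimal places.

R1: low=0.87, heavy=0.87; AND[a·b] → w = 0.7569
R2: moderate=0.69, mid=0.20; AND[a·b] → w = 0.1380
R3: high=0.25, moderate=0.69; AND[a·b] → w = 0.1725
Rules with consequent 'mid': {R2, R3} → strengths 0.1380, 0.1725
Aggregate via t-conorm [a + b − a·b]: 0.2867

0.287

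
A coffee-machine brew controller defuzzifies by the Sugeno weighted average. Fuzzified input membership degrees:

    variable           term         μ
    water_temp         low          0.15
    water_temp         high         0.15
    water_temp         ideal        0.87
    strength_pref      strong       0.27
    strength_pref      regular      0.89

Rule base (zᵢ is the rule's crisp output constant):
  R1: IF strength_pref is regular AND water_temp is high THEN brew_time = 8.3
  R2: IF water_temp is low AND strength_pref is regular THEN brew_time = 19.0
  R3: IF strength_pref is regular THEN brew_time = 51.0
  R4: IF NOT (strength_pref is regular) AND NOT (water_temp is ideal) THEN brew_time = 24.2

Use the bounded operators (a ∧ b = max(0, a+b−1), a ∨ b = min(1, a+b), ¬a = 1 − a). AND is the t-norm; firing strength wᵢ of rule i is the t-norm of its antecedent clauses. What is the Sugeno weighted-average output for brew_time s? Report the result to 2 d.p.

47.92

R1 (z=8.3): regular=0.89, high=0.15; AND[max(0, a+b−1)] → w = 0.04
R2 (z=19.0): low=0.15, regular=0.89; AND[max(0, a+b−1)] → w = 0.04
R3 (z=51.0): regular=0.89 → w = 0.89
R4 (z=24.2): ¬regular=1−0.89=0.11, ¬ideal=1−0.87=0.13; AND[max(0, a+b−1)] → w = 0.00
Weighted average = (0.04·8.3 + 0.04·19.0 + 0.89·51.0 + 0.00·24.2) / (0.04 + 0.04 + 0.89 + 0.00)
  = 46.4820 / 0.9700 = 47.92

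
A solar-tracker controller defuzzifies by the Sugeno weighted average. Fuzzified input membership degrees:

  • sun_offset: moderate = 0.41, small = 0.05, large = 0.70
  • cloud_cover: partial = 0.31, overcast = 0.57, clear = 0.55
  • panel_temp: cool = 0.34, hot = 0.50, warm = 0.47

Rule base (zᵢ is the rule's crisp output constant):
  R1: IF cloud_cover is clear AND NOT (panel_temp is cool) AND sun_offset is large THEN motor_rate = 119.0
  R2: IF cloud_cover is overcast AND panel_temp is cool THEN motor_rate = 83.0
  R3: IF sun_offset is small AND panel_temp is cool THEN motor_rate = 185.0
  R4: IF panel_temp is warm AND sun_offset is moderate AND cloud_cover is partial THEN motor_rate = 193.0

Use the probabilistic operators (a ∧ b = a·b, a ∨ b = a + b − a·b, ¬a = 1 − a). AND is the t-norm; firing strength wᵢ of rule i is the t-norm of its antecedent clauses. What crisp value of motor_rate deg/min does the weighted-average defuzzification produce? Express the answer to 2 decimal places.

R1 (z=119.0): clear=0.55, ¬cool=1−0.34=0.66, large=0.70; AND[a·b] → w = 0.2541
R2 (z=83.0): overcast=0.57, cool=0.34; AND[a·b] → w = 0.1938
R3 (z=185.0): small=0.05, cool=0.34; AND[a·b] → w = 0.0170
R4 (z=193.0): warm=0.47, moderate=0.41, partial=0.31; AND[a·b] → w = 0.0597
Weighted average = (0.2541·119.0 + 0.1938·83.0 + 0.0170·185.0 + 0.0597·193.0) / (0.2541 + 0.1938 + 0.0170 + 0.0597)
  = 60.9975 / 0.5246 = 116.27

116.27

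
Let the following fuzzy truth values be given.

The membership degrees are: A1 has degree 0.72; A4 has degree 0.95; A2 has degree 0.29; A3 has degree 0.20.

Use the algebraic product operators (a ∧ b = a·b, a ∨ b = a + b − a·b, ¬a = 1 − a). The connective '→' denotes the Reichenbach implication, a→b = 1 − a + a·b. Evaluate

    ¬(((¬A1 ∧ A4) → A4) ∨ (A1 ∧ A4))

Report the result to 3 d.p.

¬A1 = 1 − 0.7200 = 0.2800
¬A1 ∧ A4 = a·b on (0.2800, 0.9500) = 0.2660
(¬A1 ∧ A4) → A4  [Reichenbach: 1 − a + a·b] with a=0.2660, b=0.9500 → 0.9867
A1 ∧ A4 = a·b on (0.7200, 0.9500) = 0.6840
((¬A1 ∧ A4) → A4) ∨ (A1 ∧ A4) = a + b − a·b on (0.9867, 0.6840) = 0.9958
¬(((¬A1 ∧ A4) → A4) ∨ (A1 ∧ A4)) = 1 − 0.9958 = 0.0042

0.004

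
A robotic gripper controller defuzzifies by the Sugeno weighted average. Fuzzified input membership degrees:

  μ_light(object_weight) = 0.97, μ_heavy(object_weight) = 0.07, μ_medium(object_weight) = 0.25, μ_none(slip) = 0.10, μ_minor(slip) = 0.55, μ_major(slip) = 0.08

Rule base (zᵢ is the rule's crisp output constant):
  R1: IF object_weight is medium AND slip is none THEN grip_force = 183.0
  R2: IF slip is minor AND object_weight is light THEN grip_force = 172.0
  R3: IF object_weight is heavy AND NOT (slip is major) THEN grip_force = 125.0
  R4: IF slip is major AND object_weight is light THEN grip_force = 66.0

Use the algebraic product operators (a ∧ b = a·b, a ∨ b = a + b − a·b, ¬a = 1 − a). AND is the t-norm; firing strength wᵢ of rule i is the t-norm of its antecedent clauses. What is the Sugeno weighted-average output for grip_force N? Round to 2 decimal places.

156.33

R1 (z=183.0): medium=0.25, none=0.10; AND[a·b] → w = 0.0250
R2 (z=172.0): minor=0.55, light=0.97; AND[a·b] → w = 0.5335
R3 (z=125.0): heavy=0.07, ¬major=1−0.08=0.92; AND[a·b] → w = 0.0644
R4 (z=66.0): major=0.08, light=0.97; AND[a·b] → w = 0.0776
Weighted average = (0.0250·183.0 + 0.5335·172.0 + 0.0644·125.0 + 0.0776·66.0) / (0.0250 + 0.5335 + 0.0644 + 0.0776)
  = 109.5086 / 0.7005 = 156.33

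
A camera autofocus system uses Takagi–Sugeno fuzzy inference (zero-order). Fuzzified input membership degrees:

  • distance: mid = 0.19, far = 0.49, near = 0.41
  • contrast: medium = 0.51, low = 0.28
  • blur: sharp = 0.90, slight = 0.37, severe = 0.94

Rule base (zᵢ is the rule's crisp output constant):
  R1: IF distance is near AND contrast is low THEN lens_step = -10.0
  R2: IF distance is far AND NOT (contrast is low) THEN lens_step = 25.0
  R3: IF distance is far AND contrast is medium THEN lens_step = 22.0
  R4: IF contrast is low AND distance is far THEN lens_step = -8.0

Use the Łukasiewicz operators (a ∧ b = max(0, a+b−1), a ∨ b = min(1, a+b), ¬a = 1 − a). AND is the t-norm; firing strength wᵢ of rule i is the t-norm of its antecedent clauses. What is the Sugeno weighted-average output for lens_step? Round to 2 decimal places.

R1 (z=-10.0): near=0.41, low=0.28; AND[max(0, a+b−1)] → w = 0.00
R2 (z=25.0): far=0.49, ¬low=1−0.28=0.72; AND[max(0, a+b−1)] → w = 0.21
R3 (z=22.0): far=0.49, medium=0.51; AND[max(0, a+b−1)] → w = 0.00
R4 (z=-8.0): low=0.28, far=0.49; AND[max(0, a+b−1)] → w = 0.00
Weighted average = (0.00·-10.0 + 0.21·25.0 + 0.00·22.0 + 0.00·-8.0) / (0.00 + 0.21 + 0.00 + 0.00)
  = 5.2500 / 0.2100 = 25.00

25.00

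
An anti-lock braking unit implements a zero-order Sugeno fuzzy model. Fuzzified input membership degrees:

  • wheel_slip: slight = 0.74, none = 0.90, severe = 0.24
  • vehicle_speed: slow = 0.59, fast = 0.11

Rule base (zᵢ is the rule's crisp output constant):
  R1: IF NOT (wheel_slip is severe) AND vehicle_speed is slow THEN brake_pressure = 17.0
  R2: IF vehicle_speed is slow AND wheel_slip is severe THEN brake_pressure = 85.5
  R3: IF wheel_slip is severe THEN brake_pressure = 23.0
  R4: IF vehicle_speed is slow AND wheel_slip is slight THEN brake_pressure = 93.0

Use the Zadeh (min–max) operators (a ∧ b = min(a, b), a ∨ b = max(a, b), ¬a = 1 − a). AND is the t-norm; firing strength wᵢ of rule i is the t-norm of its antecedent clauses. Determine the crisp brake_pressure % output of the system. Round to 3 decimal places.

R1 (z=17.0): ¬severe=1−0.24=0.76, slow=0.59; AND[min(a, b)] → w = 0.59
R2 (z=85.5): slow=0.59, severe=0.24; AND[min(a, b)] → w = 0.24
R3 (z=23.0): severe=0.24 → w = 0.24
R4 (z=93.0): slow=0.59, slight=0.74; AND[min(a, b)] → w = 0.59
Weighted average = (0.59·17.0 + 0.24·85.5 + 0.24·23.0 + 0.59·93.0) / (0.59 + 0.24 + 0.24 + 0.59)
  = 90.9400 / 1.6600 = 54.783

54.783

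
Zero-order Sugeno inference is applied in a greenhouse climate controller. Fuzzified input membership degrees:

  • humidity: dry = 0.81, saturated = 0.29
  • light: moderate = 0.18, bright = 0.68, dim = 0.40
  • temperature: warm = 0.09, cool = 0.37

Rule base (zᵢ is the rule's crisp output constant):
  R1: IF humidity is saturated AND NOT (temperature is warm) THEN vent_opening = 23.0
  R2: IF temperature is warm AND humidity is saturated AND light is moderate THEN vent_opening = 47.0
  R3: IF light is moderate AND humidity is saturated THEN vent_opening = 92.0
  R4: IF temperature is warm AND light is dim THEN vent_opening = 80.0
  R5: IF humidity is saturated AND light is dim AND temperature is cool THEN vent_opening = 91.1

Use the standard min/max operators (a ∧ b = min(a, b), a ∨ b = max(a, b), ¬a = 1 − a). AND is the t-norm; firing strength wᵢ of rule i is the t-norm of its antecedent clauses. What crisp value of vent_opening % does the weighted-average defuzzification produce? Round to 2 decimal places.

64.98

R1 (z=23.0): saturated=0.29, ¬warm=1−0.09=0.91; AND[min(a, b)] → w = 0.29
R2 (z=47.0): warm=0.09, saturated=0.29, moderate=0.18; AND[min(a, b)] → w = 0.09
R3 (z=92.0): moderate=0.18, saturated=0.29; AND[min(a, b)] → w = 0.18
R4 (z=80.0): warm=0.09, dim=0.40; AND[min(a, b)] → w = 0.09
R5 (z=91.1): saturated=0.29, dim=0.40, cool=0.37; AND[min(a, b)] → w = 0.29
Weighted average = (0.29·23.0 + 0.09·47.0 + 0.18·92.0 + 0.09·80.0 + 0.29·91.1) / (0.29 + 0.09 + 0.18 + 0.09 + 0.29)
  = 61.0790 / 0.9400 = 64.98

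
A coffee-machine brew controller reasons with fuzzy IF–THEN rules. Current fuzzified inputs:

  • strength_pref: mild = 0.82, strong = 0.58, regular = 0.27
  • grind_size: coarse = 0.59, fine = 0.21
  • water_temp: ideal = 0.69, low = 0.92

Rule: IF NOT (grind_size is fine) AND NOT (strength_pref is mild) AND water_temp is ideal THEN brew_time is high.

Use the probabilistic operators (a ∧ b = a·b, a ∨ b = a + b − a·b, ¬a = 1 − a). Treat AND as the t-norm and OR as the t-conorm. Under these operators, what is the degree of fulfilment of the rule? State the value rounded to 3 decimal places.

firing strength: ¬fine=1−0.21=0.79, ¬mild=1−0.82=0.18, ideal=0.69; AND[a·b] → w = 0.0981

0.098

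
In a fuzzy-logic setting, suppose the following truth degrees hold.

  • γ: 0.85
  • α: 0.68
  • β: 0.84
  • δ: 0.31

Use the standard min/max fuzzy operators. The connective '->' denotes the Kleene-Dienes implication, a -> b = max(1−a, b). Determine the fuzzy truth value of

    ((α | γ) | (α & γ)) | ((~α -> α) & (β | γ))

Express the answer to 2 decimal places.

0.85

α | γ = max(a, b) on (0.68, 0.85) = 0.85
α & γ = min(a, b) on (0.68, 0.85) = 0.68
(α | γ) | (α & γ) = max(a, b) on (0.85, 0.68) = 0.85
~α = 1 − 0.68 = 0.32
~α -> α  [Kleene-Dienes: max(1−a, b)] with a=0.32, b=0.68 → 0.68
β | γ = max(a, b) on (0.84, 0.85) = 0.85
(~α -> α) & (β | γ) = min(a, b) on (0.68, 0.85) = 0.68
((α | γ) | (α & γ)) | ((~α -> α) & (β | γ)) = max(a, b) on (0.85, 0.68) = 0.85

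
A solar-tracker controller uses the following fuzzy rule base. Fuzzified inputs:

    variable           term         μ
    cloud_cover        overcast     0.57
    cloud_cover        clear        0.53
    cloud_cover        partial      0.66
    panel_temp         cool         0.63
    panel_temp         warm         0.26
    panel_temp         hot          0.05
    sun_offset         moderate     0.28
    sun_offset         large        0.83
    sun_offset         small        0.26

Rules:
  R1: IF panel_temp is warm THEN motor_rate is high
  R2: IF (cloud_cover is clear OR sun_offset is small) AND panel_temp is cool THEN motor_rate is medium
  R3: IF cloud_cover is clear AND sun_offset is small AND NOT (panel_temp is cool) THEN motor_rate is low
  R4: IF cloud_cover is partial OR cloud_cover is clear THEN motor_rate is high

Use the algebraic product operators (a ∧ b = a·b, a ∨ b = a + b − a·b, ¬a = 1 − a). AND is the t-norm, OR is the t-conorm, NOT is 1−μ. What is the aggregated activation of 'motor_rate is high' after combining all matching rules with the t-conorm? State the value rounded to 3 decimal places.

0.882

R1: warm=0.26 → w = 0.2600
R2: (clear=0.53 OR small=0.26) = 0.6522; AND[a·b] with cool=0.63 → w = 0.4109
R3: clear=0.53, small=0.26, ¬cool=1−0.63=0.37; AND[a·b] → w = 0.0510
R4: partial=0.66, clear=0.53; OR[a + b − a·b] → w = 0.8402
Rules with consequent 'high': {R1, R4} → strengths 0.2600, 0.8402
Aggregate via t-conorm [a + b − a·b]: 0.8817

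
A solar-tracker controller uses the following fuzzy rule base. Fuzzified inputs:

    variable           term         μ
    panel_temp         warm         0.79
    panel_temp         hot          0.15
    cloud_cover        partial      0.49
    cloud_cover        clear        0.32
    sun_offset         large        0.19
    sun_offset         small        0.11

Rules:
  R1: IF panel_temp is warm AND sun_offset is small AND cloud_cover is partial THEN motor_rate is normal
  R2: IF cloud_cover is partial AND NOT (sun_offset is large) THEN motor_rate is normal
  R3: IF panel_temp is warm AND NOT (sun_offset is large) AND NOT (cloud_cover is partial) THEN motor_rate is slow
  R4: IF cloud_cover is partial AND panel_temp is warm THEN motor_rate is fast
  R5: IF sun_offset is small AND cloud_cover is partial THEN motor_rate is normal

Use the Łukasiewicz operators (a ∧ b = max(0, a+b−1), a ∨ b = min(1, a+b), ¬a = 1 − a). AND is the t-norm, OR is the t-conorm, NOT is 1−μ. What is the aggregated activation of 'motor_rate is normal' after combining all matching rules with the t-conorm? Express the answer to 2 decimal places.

0.30

R1: warm=0.79, small=0.11, partial=0.49; AND[max(0, a+b−1)] → w = 0.00
R2: partial=0.49, ¬large=1−0.19=0.81; AND[max(0, a+b−1)] → w = 0.30
R3: warm=0.79, ¬large=1−0.19=0.81, ¬partial=1−0.49=0.51; AND[max(0, a+b−1)] → w = 0.11
R4: partial=0.49, warm=0.79; AND[max(0, a+b−1)] → w = 0.28
R5: small=0.11, partial=0.49; AND[max(0, a+b−1)] → w = 0.00
Rules with consequent 'normal': {R1, R2, R5} → strengths 0.00, 0.30, 0.00
Aggregate via t-conorm [min(1, a+b)]: 0.30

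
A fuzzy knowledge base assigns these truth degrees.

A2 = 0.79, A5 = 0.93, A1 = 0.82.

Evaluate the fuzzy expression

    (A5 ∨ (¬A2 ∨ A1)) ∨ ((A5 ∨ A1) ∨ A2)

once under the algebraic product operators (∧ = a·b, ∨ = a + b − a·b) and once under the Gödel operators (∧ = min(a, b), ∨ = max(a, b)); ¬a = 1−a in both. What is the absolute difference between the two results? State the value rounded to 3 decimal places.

0.070

Under algebraic product:
  ¬A2 = 1 − 0.7900 = 0.2100
  ¬A2 ∨ A1 = a + b − a·b on (0.2100, 0.8200) = 0.8578
  A5 ∨ (¬A2 ∨ A1) = a + b − a·b on (0.9300, 0.8578) = 0.9900
  A5 ∨ A1 = a + b − a·b on (0.9300, 0.8200) = 0.9874
  (A5 ∨ A1) ∨ A2 = a + b − a·b on (0.9874, 0.7900) = 0.9974
  (A5 ∨ (¬A2 ∨ A1)) ∨ ((A5 ∨ A1) ∨ A2) = a + b − a·b on (0.9900, 0.9974) = 1.0000
  → value = 1.0000
Under Gödel:
  ¬A2 = 1 − 0.79 = 0.21
  ¬A2 ∨ A1 = max(a, b) on (0.21, 0.82) = 0.82
  A5 ∨ (¬A2 ∨ A1) = max(a, b) on (0.93, 0.82) = 0.93
  A5 ∨ A1 = max(a, b) on (0.93, 0.82) = 0.93
  (A5 ∨ A1) ∨ A2 = max(a, b) on (0.93, 0.79) = 0.93
  (A5 ∨ (¬A2 ∨ A1)) ∨ ((A5 ∨ A1) ∨ A2) = max(a, b) on (0.93, 0.93) = 0.93
  → value = 0.9300
|1.0000 − 0.9300| = 0.070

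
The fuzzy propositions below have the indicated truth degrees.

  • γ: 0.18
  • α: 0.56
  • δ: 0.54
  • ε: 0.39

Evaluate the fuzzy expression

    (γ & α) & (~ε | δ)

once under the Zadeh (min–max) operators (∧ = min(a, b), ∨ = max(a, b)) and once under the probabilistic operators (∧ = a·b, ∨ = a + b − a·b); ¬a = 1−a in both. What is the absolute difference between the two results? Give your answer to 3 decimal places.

0.097

Under Zadeh (min–max):
  γ & α = min(a, b) on (0.18, 0.56) = 0.18
  ~ε = 1 − 0.39 = 0.61
  ~ε | δ = max(a, b) on (0.61, 0.54) = 0.61
  (γ & α) & (~ε | δ) = min(a, b) on (0.18, 0.61) = 0.18
  → value = 0.1800
Under probabilistic:
  γ & α = a·b on (0.1800, 0.5600) = 0.1008
  ~ε = 1 − 0.3900 = 0.6100
  ~ε | δ = a + b − a·b on (0.6100, 0.5400) = 0.8206
  (γ & α) & (~ε | δ) = a·b on (0.1008, 0.8206) = 0.0827
  → value = 0.0827
|0.1800 − 0.0827| = 0.097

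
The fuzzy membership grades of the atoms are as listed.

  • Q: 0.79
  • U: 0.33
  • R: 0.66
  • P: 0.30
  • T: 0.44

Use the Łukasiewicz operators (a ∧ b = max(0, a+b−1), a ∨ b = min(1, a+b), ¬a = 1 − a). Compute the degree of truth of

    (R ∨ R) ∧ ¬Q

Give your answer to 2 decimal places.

0.21

R ∨ R = min(1, a+b) on (0.66, 0.66) = 1.00
¬Q = 1 − 0.79 = 0.21
(R ∨ R) ∧ ¬Q = max(0, a+b−1) on (1.00, 0.21) = 0.21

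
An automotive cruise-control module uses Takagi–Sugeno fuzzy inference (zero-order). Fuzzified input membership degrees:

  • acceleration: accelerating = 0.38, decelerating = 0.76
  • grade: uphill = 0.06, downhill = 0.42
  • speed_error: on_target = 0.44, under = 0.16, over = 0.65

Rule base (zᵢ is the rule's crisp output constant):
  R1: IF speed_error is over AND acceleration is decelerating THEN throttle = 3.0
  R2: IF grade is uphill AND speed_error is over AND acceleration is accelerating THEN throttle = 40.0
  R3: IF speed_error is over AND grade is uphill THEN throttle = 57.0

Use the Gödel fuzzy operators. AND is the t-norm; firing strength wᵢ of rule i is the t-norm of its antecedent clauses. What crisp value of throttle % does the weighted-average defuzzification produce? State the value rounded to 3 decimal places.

10.091

R1 (z=3.0): over=0.65, decelerating=0.76; AND[min(a, b)] → w = 0.65
R2 (z=40.0): uphill=0.06, over=0.65, accelerating=0.38; AND[min(a, b)] → w = 0.06
R3 (z=57.0): over=0.65, uphill=0.06; AND[min(a, b)] → w = 0.06
Weighted average = (0.65·3.0 + 0.06·40.0 + 0.06·57.0) / (0.65 + 0.06 + 0.06)
  = 7.7700 / 0.7700 = 10.091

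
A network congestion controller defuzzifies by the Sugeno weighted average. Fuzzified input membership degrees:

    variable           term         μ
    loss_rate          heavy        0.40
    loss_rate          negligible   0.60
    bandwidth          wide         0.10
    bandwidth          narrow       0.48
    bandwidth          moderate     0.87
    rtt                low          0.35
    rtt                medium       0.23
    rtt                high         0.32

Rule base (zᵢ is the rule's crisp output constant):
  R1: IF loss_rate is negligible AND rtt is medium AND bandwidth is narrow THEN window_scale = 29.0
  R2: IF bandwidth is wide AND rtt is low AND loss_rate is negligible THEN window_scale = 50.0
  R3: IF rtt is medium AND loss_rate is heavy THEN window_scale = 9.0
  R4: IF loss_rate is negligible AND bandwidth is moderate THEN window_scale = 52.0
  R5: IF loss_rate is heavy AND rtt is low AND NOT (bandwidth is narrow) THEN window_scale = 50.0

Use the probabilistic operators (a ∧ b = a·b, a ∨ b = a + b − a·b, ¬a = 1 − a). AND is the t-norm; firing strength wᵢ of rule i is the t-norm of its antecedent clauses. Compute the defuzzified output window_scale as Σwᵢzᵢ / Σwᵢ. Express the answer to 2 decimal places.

R1 (z=29.0): negligible=0.60, medium=0.23, narrow=0.48; AND[a·b] → w = 0.0662
R2 (z=50.0): wide=0.10, low=0.35, negligible=0.60; AND[a·b] → w = 0.0210
R3 (z=9.0): medium=0.23, heavy=0.40; AND[a·b] → w = 0.0920
R4 (z=52.0): negligible=0.60, moderate=0.87; AND[a·b] → w = 0.5220
R5 (z=50.0): heavy=0.40, low=0.35, ¬narrow=1−0.48=0.52; AND[a·b] → w = 0.0728
Weighted average = (0.0662·29.0 + 0.0210·50.0 + 0.0920·9.0 + 0.5220·52.0 + 0.0728·50.0) / (0.0662 + 0.0210 + 0.0920 + 0.5220 + 0.0728)
  = 34.5830 / 0.7740 = 44.68

44.68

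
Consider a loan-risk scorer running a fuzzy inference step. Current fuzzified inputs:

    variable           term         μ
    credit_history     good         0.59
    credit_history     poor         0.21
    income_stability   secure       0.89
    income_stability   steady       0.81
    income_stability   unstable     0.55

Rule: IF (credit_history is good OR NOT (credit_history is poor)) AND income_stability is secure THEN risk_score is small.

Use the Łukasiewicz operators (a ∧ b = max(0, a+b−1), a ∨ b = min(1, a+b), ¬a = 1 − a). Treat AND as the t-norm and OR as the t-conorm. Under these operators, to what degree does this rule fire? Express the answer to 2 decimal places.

0.89

firing strength: (good=0.59 OR ¬poor=1−0.21=0.79) = 1.00; AND[max(0, a+b−1)] with secure=0.89 → w = 0.89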